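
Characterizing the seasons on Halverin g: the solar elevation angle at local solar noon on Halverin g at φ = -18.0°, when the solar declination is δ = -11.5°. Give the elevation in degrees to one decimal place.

At local noon the hour angle is zero, so the zenith angle equals |φ − δ| = |-18.0° − (-11.500°)| = 6.500°.
Elevation = 90° − 6.500° = 83.5°.

83.5°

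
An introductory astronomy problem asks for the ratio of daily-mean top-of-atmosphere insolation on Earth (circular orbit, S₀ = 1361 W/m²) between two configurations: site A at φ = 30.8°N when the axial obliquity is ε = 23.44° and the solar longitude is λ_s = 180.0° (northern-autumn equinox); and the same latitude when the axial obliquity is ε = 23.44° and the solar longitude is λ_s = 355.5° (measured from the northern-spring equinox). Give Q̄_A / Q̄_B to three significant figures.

— Configuration A (φ=+30.8°):
Solar declination: sin δ = sin ε · sin λ_s = sin 23.44° × sin 180.0° = 0.00000, so δ = +0.000°.
cos H₀ = −tan(+30.8°) tan(+0.000°) = -0.0000, H₀ = 1.5708 rad.
Bracket: H₀ sin φ sin δ + cos φ cos δ sin H₀ = 1.5708×0.51204×0.00000 + 0.85896×1.00000×1.00000 = 0.000000 + 0.858960 = 0.858960.
Q̄ = (S₀/π) × [bracket] = (1361/π) × 0.858960 = 372.12 W/m².
— Configuration B (φ=+30.8°):
Solar declination: sin δ = sin ε · sin λ_s = sin 23.44° × sin 355.5° = -0.03121, so δ = -1.788°.
cos H₀ = −tan(+30.8°) tan(-1.788°) = 0.0186, H₀ = 1.5522 rad.
Bracket: H₀ sin φ sin δ + cos φ cos δ sin H₀ = 1.5522×0.51204×-0.03121 + 0.85896×0.99951×0.99983 = -0.024805 + 0.858393 = 0.833588.
Q̄ = (S₀/π) × [bracket] = (1361/π) × 0.833588 = 361.13 W/m².
Ratio Q̄_A / Q̄_B = 372.12 / 361.13 = 1.030.

Q̄_A / Q̄_B ≈ 1.03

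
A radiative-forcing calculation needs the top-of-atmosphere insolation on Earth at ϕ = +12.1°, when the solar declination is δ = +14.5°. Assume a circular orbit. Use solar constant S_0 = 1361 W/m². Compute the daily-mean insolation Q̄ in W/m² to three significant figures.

Q̄ ≈ 446 W/m²

cos h₀ = −tan(+12.1°) tan(+14.500°) = -0.0554, h₀ = 1.6263 rad.
Bracket: h₀ sin ϕ sin δ + cos ϕ cos δ sin h₀ = 1.6263×0.20962×0.25038 + 0.97778×0.96815×0.99846 = 0.085356 + 0.945180 = 1.030536.
Q̄ = (S_0/π) × [bracket] = (1361/π) × 1.030536 = 446.4 W/m².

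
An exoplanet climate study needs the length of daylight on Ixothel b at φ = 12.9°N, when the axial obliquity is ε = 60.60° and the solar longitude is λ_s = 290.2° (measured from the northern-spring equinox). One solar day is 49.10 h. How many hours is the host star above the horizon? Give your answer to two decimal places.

Solar declination: sin δ = sin ε · sin λ_s = sin 60.60° × sin 290.2° = -0.81763, so δ = -54.848°.
cos H₀ = −tan φ · tan δ = −tan(+12.9°) × tan(-54.848°) = 0.3253, so H₀ = 1.2395 rad = 71.02°.
Daylight = 2H₀/(2π) × 49.10 h = (1.2395/π) × 49.10 = 19.37 h.

19.37 h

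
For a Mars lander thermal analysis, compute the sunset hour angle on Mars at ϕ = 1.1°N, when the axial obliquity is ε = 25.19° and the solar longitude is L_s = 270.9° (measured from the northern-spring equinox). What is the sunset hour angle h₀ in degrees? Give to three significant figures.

h₀ = 89.5°

Solar declination: sin δ = sin ε · sin L_s = sin 25.19° × sin 270.9° = -0.42557, so δ = -25.187°.
cos h₀ = −tan ϕ · tan δ = −tan(+1.1°) × tan(-25.187°) = 0.0090, so h₀ = 1.5618 rad = 89.48°.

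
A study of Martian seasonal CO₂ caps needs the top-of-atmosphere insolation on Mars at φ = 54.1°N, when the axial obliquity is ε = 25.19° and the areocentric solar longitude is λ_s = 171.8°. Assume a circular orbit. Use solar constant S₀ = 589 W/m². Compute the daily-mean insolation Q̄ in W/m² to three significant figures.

Q̄ ≈ 125 W/m²

sin δ = sin 25.19° × sin 171.8° = 0.06071, so δ = +3.480°.
cos H₀ = −tan(+54.1°) tan(+3.480°) = -0.0840, H₀ = 1.6549 rad.
Bracket: H₀ sin φ sin δ + cos φ cos δ sin H₀ = 1.6549×0.81004×0.06071 + 0.58637×0.99816×0.99646 = 0.081384 + 0.583219 = 0.664603.
Q̄ = (S₀/π) × [bracket] = (589/π) × 0.664603 = 124.6 W/m².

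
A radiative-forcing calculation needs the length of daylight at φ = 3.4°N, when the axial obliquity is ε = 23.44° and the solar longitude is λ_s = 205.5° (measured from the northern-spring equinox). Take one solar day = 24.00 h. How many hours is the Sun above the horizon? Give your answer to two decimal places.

Solar declination: sin δ = sin ε · sin λ_s = sin 23.44° × sin 205.5° = -0.17125, so δ = -9.861°.
cos H₀ = −tan φ · tan δ = −tan(+3.4°) × tan(-9.861°) = 0.0103, so H₀ = 1.5605 rad = 89.41°.
Daylight = 2H₀/(2π) × 24.00 h = (1.5605/π) × 24.00 = 11.92 h.

11.92 h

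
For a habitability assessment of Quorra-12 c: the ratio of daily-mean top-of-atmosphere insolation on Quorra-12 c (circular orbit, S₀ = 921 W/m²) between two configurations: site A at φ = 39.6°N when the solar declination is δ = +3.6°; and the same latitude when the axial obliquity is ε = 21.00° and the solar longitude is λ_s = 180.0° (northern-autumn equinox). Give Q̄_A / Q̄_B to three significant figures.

— Configuration A (φ=+39.6°):
cos H₀ = −tan(+39.6°) tan(+3.600°) = -0.0520, H₀ = 1.6229 rad.
Bracket: H₀ sin φ sin δ + cos φ cos δ sin H₀ = 1.6229×0.63742×0.06279 + 0.77051×0.99803×0.99864 = 0.064954 + 0.767946 = 0.832900.
Q̄ = (S₀/π) × [bracket] = (921/π) × 0.832900 = 244.18 W/m².
— Configuration B (φ=+39.6°):
Solar declination: sin δ = sin ε · sin λ_s = sin 21.00° × sin 180.0° = 0.00000, so δ = +0.000°.
cos H₀ = −tan(+39.6°) tan(+0.000°) = -0.0000, H₀ = 1.5708 rad.
Bracket: H₀ sin φ sin δ + cos φ cos δ sin H₀ = 1.5708×0.63742×0.00000 + 0.77051×1.00000×1.00000 = 0.000000 + 0.770510 = 0.770510.
Q̄ = (S₀/π) × [bracket] = (921/π) × 0.770510 = 225.89 W/m².
Ratio Q̄_A / Q̄_B = 244.18 / 225.89 = 1.081.

Q̄_A / Q̄_B ≈ 1.08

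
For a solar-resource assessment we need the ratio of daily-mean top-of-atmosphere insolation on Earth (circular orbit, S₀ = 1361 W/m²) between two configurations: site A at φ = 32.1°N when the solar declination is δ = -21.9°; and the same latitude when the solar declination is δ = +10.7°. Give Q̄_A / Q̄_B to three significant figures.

— Configuration A (φ=+32.1°):
cos H₀ = −tan(+32.1°) tan(-21.900°) = 0.2522, H₀ = 1.3159 rad.
Bracket: H₀ sin φ sin δ + cos φ cos δ sin H₀ = 1.3159×0.53140×-0.37299 + 0.84712×0.92784×0.96768 = -0.260820 + 0.760589 = 0.499769.
Q̄ = (S₀/π) × [bracket] = (1361/π) × 0.499769 = 216.51 W/m².
— Configuration B (φ=+32.1°):
cos H₀ = −tan(+32.1°) tan(+10.700°) = -0.1185, H₀ = 1.6896 rad.
Bracket: H₀ sin φ sin δ + cos φ cos δ sin H₀ = 1.6896×0.53140×0.18567 + 0.84712×0.98261×0.99295 = 0.166704 + 0.826520 = 0.993224.
Q̄ = (S₀/π) × [bracket] = (1361/π) × 0.993224 = 430.28 W/m².
Ratio Q̄_A / Q̄_B = 216.51 / 430.28 = 0.5032.

Q̄_A / Q̄_B ≈ 0.503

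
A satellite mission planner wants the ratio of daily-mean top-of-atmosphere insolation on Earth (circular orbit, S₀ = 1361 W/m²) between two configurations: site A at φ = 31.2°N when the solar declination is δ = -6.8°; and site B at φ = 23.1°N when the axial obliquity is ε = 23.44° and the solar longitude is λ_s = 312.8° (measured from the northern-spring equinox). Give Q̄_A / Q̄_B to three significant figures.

Q̄_A / Q̄_B ≈ 1.07

— Configuration A (φ=+31.2°):
cos H₀ = −tan(+31.2°) tan(-6.800°) = 0.0722, H₀ = 1.4985 rad.
Bracket: H₀ sin φ sin δ + cos φ cos δ sin H₀ = 1.4985×0.51803×-0.11840 + 0.85536×0.99297×0.99739 = -0.091910 + 0.847130 = 0.755220.
Q̄ = (S₀/π) × [bracket] = (1361/π) × 0.755220 = 327.18 W/m².
— Configuration B (φ=+23.1°):
Solar declination: sin δ = sin ε · sin λ_s = sin 23.44° × sin 312.8° = -0.29187, so δ = -16.970°.
cos H₀ = −tan(+23.1°) tan(-16.970°) = 0.1302, H₀ = 1.4403 rad.
Bracket: H₀ sin φ sin δ + cos φ cos δ sin H₀ = 1.4403×0.39234×-0.29187 + 0.91982×0.95646×0.99149 = -0.164932 + 0.872284 = 0.707352.
Q̄ = (S₀/π) × [bracket] = (1361/π) × 0.707352 = 306.44 W/m².
Ratio Q̄_A / Q̄_B = 327.18 / 306.44 = 1.068.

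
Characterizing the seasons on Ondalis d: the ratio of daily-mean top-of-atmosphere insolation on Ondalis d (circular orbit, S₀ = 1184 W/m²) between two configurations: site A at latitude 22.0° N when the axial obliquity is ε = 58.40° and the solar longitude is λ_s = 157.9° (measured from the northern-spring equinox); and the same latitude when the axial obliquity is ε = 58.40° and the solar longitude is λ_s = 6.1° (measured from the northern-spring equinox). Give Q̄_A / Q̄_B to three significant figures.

Q̄_A / Q̄_B ≈ 1.10

— Configuration A (φ=+22.0°):
Solar declination: sin δ = sin ε · sin λ_s = sin 58.40° × sin 157.9° = 0.32044, so δ = +18.690°.
cos H₀ = −tan(+22.0°) tan(+18.690°) = -0.1367, H₀ = 1.7079 rad.
Bracket: H₀ sin φ sin δ + cos φ cos δ sin H₀ = 1.7079×0.37461×0.32044 + 0.92718×0.94727×0.99062 = 0.205016 + 0.870051 = 1.075067.
Q̄ = (S₀/π) × [bracket] = (1184/π) × 1.075067 = 405.17 W/m².
— Configuration B (φ=+22.0°):
Solar declination: sin δ = sin ε · sin λ_s = sin 58.40° × sin 6.1° = 0.09051, so δ = +5.193°.
cos H₀ = −tan(+22.0°) tan(+5.193°) = -0.0367, H₀ = 1.6075 rad.
Bracket: H₀ sin φ sin δ + cos φ cos δ sin H₀ = 1.6075×0.37461×0.09051 + 0.92718×0.99590×0.99933 = 0.054504 + 0.922760 = 0.977264.
Q̄ = (S₀/π) × [bracket] = (1184/π) × 0.977264 = 368.31 W/m².
Ratio Q̄_A / Q̄_B = 405.17 / 368.31 = 1.100.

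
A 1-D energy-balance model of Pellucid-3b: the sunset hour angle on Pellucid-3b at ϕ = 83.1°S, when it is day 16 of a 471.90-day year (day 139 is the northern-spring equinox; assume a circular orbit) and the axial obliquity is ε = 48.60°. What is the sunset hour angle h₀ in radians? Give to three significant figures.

h₀ = 3.14 rad

Solar longitude: L_s = 360° × (16 − 139)/471.90 = -93.833°, i.e. -93.833° + 360° = 266.167°.
sin δ = sin 48.60° × sin 266.167° = -0.74843, so δ = -48.455°.
Sunrise equation: cos h₀ = −tan ϕ · tan δ = -9.3254 ≤ −1, so the host star never sets (polar day) and h₀ = π.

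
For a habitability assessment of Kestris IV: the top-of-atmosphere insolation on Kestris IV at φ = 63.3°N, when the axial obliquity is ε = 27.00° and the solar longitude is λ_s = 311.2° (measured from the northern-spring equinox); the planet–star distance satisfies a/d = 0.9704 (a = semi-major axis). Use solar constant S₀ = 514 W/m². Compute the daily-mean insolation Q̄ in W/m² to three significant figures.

Q̄ ≈ 9.09 W/m²

Solar declination: sin δ = sin ε · sin λ_s = sin 27.00° × sin 311.2° = -0.34159, so δ = -19.974°.
cos H₀ = −tan(+63.3°) tan(-19.974°) = 0.7226, H₀ = 0.7632 rad.
Bracket: H₀ sin φ sin δ + cos φ cos δ sin H₀ = 0.7632×0.89337×-0.34159 + 0.44932×0.93985×0.69122 = -0.232903 + 0.291898 = 0.058995.
Inverse-square distance factor (a/d)² = 0.9704² = 0.941676.
Q̄ = (S₀/π) × 0.941676 × [bracket] = (514/π) × 0.941676 × 0.058995 = 9.089 W/m².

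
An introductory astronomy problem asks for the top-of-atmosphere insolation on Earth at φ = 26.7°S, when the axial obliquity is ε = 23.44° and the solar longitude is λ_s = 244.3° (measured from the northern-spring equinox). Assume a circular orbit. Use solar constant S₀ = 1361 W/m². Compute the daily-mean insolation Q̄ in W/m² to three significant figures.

Solar declination: sin δ = sin ε · sin λ_s = sin 23.44° × sin 244.3° = -0.35844, so δ = -21.004°.
cos H₀ = −tan(-26.7°) tan(-21.004°) = -0.1931, H₀ = 1.7651 rad.
Bracket: H₀ sin φ sin δ + cos φ cos δ sin H₀ = 1.7651×-0.44932×-0.35844 + 0.89337×0.93355×0.98118 = 0.284277 + 0.818310 = 1.102587.
Q̄ = (S₀/π) × [bracket] = (1361/π) × 1.102587 = 477.7 W/m².

Q̄ ≈ 478 W/m²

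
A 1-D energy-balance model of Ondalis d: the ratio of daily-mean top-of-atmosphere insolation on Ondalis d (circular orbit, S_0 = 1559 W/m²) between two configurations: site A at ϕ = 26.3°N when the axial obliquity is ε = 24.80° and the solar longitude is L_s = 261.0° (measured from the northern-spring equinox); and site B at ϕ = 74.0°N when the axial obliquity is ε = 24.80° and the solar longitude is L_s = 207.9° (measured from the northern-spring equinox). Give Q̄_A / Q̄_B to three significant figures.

— Configuration A (ϕ=+26.3°):
Solar declination: sin δ = sin ε · sin L_s = sin 24.80° × sin 261.0° = -0.41429, so δ = -24.474°.
cos h₀ = −tan(+26.3°) tan(-24.474°) = 0.2250, h₀ = 1.3439 rad.
Bracket: h₀ sin ϕ sin δ + cos ϕ cos δ sin h₀ = 1.3439×0.44307×-0.41429 + 0.89649×0.91015×0.97437 = -0.246686 + 0.795028 = 0.548342.
Q̄ = (S_0/π) × [bracket] = (1559/π) × 0.548342 = 272.11 W/m².
— Configuration B (ϕ=+74.0°):
Solar declination: sin δ = sin ε · sin L_s = sin 24.80° × sin 207.9° = -0.19627, so δ = -11.319°.
cos h₀ = −tan(+74.0°) tan(-11.319°) = 0.6981, h₀ = 0.7981 rad.
Bracket: h₀ sin ϕ sin δ + cos ϕ cos δ sin h₀ = 0.7981×0.96126×-0.19627 + 0.27564×0.98055×0.71603 = -0.150575 + 0.193528 = 0.042953.
Q̄ = (S_0/π) × [bracket] = (1559/π) × 0.042953 = 21.315 W/m².
Ratio Q̄_A / Q̄_B = 272.11 / 21.315 = 12.77.

Q̄_A / Q̄_B ≈ 12.8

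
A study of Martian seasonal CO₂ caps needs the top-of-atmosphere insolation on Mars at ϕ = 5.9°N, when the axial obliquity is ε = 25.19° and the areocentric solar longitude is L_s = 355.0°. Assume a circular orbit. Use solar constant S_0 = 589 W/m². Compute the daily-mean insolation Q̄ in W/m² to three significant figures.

Q̄ ≈ 185 W/m²

sin δ = sin 25.19° × sin 355.0° = -0.03710, so δ = -2.126°.
cos h₀ = −tan(+5.9°) tan(-2.126°) = 0.0038, h₀ = 1.5670 rad.
Bracket: h₀ sin ϕ sin δ + cos ϕ cos δ sin h₀ = 1.5670×0.10279×-0.03710 + 0.99470×0.99931×0.99999 = -0.005976 + 0.994004 = 0.988028.
Q̄ = (S_0/π) × [bracket] = (589/π) × 0.988028 = 185.2 W/m².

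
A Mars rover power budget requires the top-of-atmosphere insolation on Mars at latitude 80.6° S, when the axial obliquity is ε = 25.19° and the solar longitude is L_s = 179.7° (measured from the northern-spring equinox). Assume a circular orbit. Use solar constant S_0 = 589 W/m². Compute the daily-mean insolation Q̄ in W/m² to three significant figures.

Solar declination: sin δ = sin ε · sin L_s = sin 25.19° × sin 179.7° = 0.00223, so δ = +0.128°.
cos h₀ = −tan(-80.6°) tan(+0.128°) = 0.0135, h₀ = 1.5573 rad.
Bracket: h₀ sin ϕ sin δ + cos ϕ cos δ sin h₀ = 1.5573×-0.98657×0.00223 + 0.16333×1.00000×0.99991 = -0.003426 + 0.163315 = 0.159889.
Q̄ = (S_0/π) × [bracket] = (589/π) × 0.159889 = 29.98 W/m².

Q̄ ≈ 30.0 W/m²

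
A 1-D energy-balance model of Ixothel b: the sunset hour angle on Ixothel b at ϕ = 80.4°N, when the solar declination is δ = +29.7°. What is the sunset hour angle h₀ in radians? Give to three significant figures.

h₀ = 3.14 rad

Sunrise equation: cos h₀ = −tan ϕ · tan δ = -3.3723 ≤ −1, so the host star never sets (polar day) and h₀ = π.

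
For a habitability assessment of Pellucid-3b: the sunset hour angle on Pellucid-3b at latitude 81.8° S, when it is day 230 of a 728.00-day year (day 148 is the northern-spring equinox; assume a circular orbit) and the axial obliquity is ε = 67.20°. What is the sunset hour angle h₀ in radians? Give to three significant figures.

h₀ = 0.00 rad

Solar longitude: L_s = 360° × (230 − 148)/728.00 = 40.549°.
sin δ = sin 67.20° × sin 40.549° = 0.59931, so δ = +36.820°.
cos h₀ = −tan ϕ · tan δ = 5.1953 ≥ 1, so the host star never rises (polar night) and h₀ = 0.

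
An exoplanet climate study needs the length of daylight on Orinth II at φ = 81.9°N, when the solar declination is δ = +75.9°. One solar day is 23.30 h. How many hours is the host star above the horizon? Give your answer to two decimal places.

Sunrise equation: cos H₀ = −tan φ · tan δ = -27.9731 ≤ −1, so the host star never sets (polar day) and H₀ = π.
Daylight = 2H₀/(2π) × 23.30 h = (3.1416/π) × 23.30 = 23.30 h.

23.30 h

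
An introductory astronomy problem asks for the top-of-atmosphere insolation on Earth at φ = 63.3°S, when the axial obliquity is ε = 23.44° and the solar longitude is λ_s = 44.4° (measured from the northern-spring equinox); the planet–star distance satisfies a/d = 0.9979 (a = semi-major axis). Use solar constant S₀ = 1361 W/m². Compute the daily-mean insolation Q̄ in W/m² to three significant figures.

Solar declination: sin δ = sin ε · sin λ_s = sin 23.44° × sin 44.4° = 0.27832, so δ = +16.160°.
cos H₀ = −tan(-63.3°) tan(+16.160°) = 0.5761, H₀ = 0.9568 rad.
Bracket: H₀ sin φ sin δ + cos φ cos δ sin H₀ = 0.9568×-0.89337×0.27832 + 0.44932×0.96049×0.81735 = -0.237901 + 0.352742 = 0.114841.
Inverse-square distance factor (a/d)² = 0.9979² = 0.995804.
Q̄ = (S₀/π) × 0.995804 × [bracket] = (1361/π) × 0.995804 × 0.114841 = 49.54 W/m².

Q̄ ≈ 49.5 W/m²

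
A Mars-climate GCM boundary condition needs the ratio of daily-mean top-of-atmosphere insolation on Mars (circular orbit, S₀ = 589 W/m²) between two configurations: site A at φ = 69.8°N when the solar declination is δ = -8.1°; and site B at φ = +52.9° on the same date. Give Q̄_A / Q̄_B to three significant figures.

— Configuration A (φ=+69.8°):
cos H₀ = −tan(+69.8°) tan(-8.100°) = 0.3868, H₀ = 1.1736 rad.
Bracket: H₀ sin φ sin δ + cos φ cos δ sin H₀ = 1.1736×0.93849×-0.14090 + 0.34530×0.99002×0.92216 = -0.155189 + 0.315244 = 0.160055.
Q̄ = (S₀/π) × [bracket] = (589/π) × 0.160055 = 30.008 W/m².
— Configuration B (φ=+52.9°):
cos H₀ = −tan(+52.9°) tan(-8.100°) = 0.1882, H₀ = 1.3815 rad.
Bracket: H₀ sin φ sin δ + cos φ cos δ sin H₀ = 1.3815×0.79758×-0.14090 + 0.60321×0.99002×0.98213 = -0.155252 + 0.586518 = 0.431266.
Q̄ = (S₀/π) × [bracket] = (589/π) × 0.431266 = 80.856 W/m².
Ratio Q̄_A / Q̄_B = 30.008 / 80.856 = 0.3711.

Q̄_A / Q̄_B ≈ 0.371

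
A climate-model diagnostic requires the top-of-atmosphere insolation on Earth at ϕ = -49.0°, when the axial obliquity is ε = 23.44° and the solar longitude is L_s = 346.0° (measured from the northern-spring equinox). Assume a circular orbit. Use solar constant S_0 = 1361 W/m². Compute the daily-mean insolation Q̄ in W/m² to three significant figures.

Q̄ ≈ 334 W/m²

Solar declination: sin δ = sin ε · sin L_s = sin 23.44° × sin 346.0° = -0.09623, so δ = -5.522°.
cos h₀ = −tan(-49.0°) tan(-5.522°) = -0.1112, h₀ = 1.6822 rad.
Bracket: h₀ sin ϕ sin δ + cos ϕ cos δ sin h₀ = 1.6822×-0.75471×-0.09623 + 0.65606×0.99536×0.99380 = 0.122171 + 0.648967 = 0.771138.
Q̄ = (S_0/π) × [bracket] = (1361/π) × 0.771138 = 334.1 W/m².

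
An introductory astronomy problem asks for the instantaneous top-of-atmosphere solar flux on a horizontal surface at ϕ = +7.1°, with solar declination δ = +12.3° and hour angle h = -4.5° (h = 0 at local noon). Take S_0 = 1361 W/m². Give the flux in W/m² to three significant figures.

cos θ_z = sin ϕ sin δ + cos ϕ cos δ cos h = 0.026331 + 0.966565 = 0.992896.
Flux = S_0 · cos θ_z = 1361 × 0.992896 = 1351 W/m².

1.35e+03 W/m²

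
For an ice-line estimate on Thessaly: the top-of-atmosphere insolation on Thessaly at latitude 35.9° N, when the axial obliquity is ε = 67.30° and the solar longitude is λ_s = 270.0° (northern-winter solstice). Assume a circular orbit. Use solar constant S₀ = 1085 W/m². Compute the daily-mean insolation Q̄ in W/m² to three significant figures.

Q̄ ≈ 0.00 W/m²

Solar declination: sin δ = sin ε · sin λ_s = sin 67.30° × sin 270.0° = -0.92254, so δ = -67.300°.
cos H₀ = −tan(+35.9°) tan(-67.300°) = 1.7305 ≥ 1 ⇒ polar night, H₀ = 0 and Q̄ = 0.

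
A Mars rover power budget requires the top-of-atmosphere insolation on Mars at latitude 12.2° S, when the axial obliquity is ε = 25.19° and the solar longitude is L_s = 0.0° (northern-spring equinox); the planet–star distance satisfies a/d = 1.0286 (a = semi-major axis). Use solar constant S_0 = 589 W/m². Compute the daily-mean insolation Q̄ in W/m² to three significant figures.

Solar declination: sin δ = sin ε · sin L_s = sin 25.19° × sin 0.0° = 0.00000, so δ = +0.000°.
cos h₀ = −tan(-12.2°) tan(+0.000°) = 0.0000, h₀ = 1.5708 rad.
Bracket: h₀ sin ϕ sin δ + cos ϕ cos δ sin h₀ = 1.5708×-0.21132×0.00000 + 0.97742×1.00000×1.00000 = -0.000000 + 0.977420 = 0.977420.
Inverse-square distance factor (a/d)² = 1.0286² = 1.058018.
Q̄ = (S_0/π) × 1.058018 × [bracket] = (589/π) × 1.058018 × 0.977420 = 193.9 W/m².

Q̄ ≈ 194 W/m²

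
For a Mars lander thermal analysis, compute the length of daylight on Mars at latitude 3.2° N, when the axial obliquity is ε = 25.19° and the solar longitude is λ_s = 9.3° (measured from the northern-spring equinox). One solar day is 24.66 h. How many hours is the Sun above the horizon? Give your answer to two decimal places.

12.36 h

Solar declination: sin δ = sin ε · sin λ_s = sin 25.19° × sin 9.3° = 0.06878, so δ = +3.944°.
cos H₀ = −tan φ · tan δ = −tan(+3.2°) × tan(+3.944°) = -0.0039, so H₀ = 1.5747 rad = 90.22°.
Daylight = 2H₀/(2π) × 24.66 h = (1.5747/π) × 24.66 = 12.36 h.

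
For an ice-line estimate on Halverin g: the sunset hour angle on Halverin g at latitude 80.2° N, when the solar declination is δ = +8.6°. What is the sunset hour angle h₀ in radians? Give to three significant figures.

h₀ = 2.64 rad

cos h₀ = −tan ϕ · tan δ = −tan(+80.2°) × tan(+8.600°) = -0.8756, so h₀ = 2.6374 rad = 151.11°.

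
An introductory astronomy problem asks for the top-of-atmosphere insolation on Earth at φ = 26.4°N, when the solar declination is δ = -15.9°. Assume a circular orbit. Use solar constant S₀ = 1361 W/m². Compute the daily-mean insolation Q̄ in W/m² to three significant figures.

Q̄ ≈ 294 W/m²

cos H₀ = −tan(+26.4°) tan(-15.900°) = 0.1414, H₀ = 1.4289 rad.
Bracket: H₀ sin φ sin δ + cos φ cos δ sin H₀ = 1.4289×0.44464×-0.27396 + 0.89571×0.96174×0.98995 = -0.174059 + 0.852783 = 0.678724.
Q̄ = (S₀/π) × [bracket] = (1361/π) × 0.678724 = 294.0 W/m².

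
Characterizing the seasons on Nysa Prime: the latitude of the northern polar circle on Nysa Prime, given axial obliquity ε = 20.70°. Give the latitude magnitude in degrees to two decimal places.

69.30°

The polar circle is the lowest latitude that experiences at least one full rotation of continuous daylight at the northern-summer solstice; it lies at |ϕ| = 90° − ε = 90° − 20.70° = 69.30°.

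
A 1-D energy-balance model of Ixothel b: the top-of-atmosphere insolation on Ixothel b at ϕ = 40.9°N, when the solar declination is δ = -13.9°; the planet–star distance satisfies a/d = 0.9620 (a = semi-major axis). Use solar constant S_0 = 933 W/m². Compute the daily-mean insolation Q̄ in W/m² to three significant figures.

cos h₀ = −tan(+40.9°) tan(-13.900°) = 0.2144, h₀ = 1.3547 rad.
Bracket: h₀ sin ϕ sin δ + cos ϕ cos δ sin h₀ = 1.3547×0.65474×-0.24023 + 0.75585×0.97072×0.97675 = -0.213078 + 0.716660 = 0.503582.
Inverse-square distance factor (a/d)² = 0.9620² = 0.925444.
Q̄ = (S_0/π) × 0.925444 × [bracket] = (933/π) × 0.925444 × 0.503582 = 138.4 W/m².

Q̄ ≈ 138 W/m²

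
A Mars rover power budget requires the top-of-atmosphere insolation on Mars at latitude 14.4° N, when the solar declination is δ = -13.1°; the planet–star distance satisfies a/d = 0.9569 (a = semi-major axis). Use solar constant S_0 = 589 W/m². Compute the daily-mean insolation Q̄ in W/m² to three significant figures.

Q̄ ≈ 147 W/m²

cos h₀ = −tan(+14.4°) tan(-13.100°) = 0.0597, h₀ = 1.5110 rad.
Bracket: h₀ sin ϕ sin δ + cos ϕ cos δ sin h₀ = 1.5110×0.24869×-0.22665 + 0.96858×0.97398×0.99821 = -0.085168 + 0.941689 = 0.856521.
Inverse-square distance factor (a/d)² = 0.9569² = 0.915658.
Q̄ = (S_0/π) × 0.915658 × [bracket] = (589/π) × 0.915658 × 0.856521 = 147.0 W/m².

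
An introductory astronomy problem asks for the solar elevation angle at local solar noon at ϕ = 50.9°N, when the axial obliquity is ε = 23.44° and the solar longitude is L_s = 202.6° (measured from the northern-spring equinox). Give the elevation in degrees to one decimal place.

Solar declination: sin δ = sin ε · sin L_s = sin 23.44° × sin 202.6° = -0.15287, so δ = -8.793°.
At local noon the hour angle is zero, so the zenith angle equals |ϕ − δ| = |+50.9° − (-8.793°)| = 59.693°.
Elevation = 90° − 59.693° = 30.3°.

30.3°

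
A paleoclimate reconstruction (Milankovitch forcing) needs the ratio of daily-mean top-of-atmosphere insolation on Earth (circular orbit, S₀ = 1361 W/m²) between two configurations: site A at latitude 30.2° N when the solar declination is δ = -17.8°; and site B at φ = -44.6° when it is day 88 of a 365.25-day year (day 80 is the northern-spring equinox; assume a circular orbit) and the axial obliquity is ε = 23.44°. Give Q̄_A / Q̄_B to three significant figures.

Q̄_A / Q̄_B ≈ 0.914

— Configuration A (φ=+30.2°):
cos H₀ = −tan(+30.2°) tan(-17.800°) = 0.1869, H₀ = 1.3828 rad.
Bracket: H₀ sin φ sin δ + cos φ cos δ sin H₀ = 1.3828×0.50302×-0.30570 + 0.86427×0.95213×0.98239 = -0.212638 + 0.808406 = 0.595768.
Q̄ = (S₀/π) × [bracket] = (1361/π) × 0.595768 = 258.10 W/m².
— Configuration B (φ=-44.6°):
Solar longitude: λ_s = 360° × (88 − 80)/365.25 = 7.885°.
sin δ = sin 23.44° × sin 7.885° = 0.05457, so δ = +3.128°.
cos H₀ = −tan(-44.6°) tan(+3.128°) = 0.0539, H₀ = 1.5169 rad.
Bracket: H₀ sin φ sin δ + cos φ cos δ sin H₀ = 1.5169×-0.70215×0.05457 + 0.71203×0.99851×0.99855 = -0.058122 + 0.709938 = 0.651816.
Q̄ = (S₀/π) × [bracket] = (1361/π) × 0.651816 = 282.38 W/m².
Ratio Q̄_A / Q̄_B = 258.10 / 282.38 = 0.9140.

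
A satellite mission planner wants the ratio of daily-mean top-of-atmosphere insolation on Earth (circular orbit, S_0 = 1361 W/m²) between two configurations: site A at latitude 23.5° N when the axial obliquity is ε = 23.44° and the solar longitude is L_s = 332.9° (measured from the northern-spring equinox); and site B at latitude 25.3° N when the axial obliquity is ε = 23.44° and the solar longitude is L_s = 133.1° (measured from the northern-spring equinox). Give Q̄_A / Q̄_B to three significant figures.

Q̄_A / Q̄_B ≈ 0.740

— Configuration A (ϕ=+23.5°):
Solar declination: sin δ = sin ε · sin L_s = sin 23.44° × sin 332.9° = -0.18121, so δ = -10.440°.
cos h₀ = −tan(+23.5°) tan(-10.440°) = 0.0801, h₀ = 1.4906 rad.
Bracket: h₀ sin ϕ sin δ + cos ϕ cos δ sin h₀ = 1.4906×0.39875×-0.18121 + 0.91706×0.98344×0.99679 = -0.107707 + 0.898978 = 0.791271.
Q̄ = (S_0/π) × [bracket] = (1361/π) × 0.791271 = 342.79 W/m².
— Configuration B (ϕ=+25.3°):
Solar declination: sin δ = sin ε · sin L_s = sin 23.44° × sin 133.1° = 0.29045, so δ = +16.885°.
cos h₀ = −tan(+25.3°) tan(+16.885°) = -0.1435, h₀ = 1.7148 rad.
Bracket: h₀ sin ϕ sin δ + cos ϕ cos δ sin h₀ = 1.7148×0.42736×0.29045 + 0.90408×0.95689×0.98965 = 0.212852 + 0.856151 = 1.069003.
Q̄ = (S_0/π) × [bracket] = (1361/π) × 1.069003 = 463.11 W/m².
Ratio Q̄_A / Q̄_B = 342.79 / 463.11 = 0.7402.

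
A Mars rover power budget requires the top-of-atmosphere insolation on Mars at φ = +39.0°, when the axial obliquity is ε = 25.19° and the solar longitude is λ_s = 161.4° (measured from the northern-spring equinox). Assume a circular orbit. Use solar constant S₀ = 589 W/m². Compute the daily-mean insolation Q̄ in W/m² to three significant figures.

Q̄ ≈ 170 W/m²

Solar declination: sin δ = sin ε · sin λ_s = sin 25.19° × sin 161.4° = 0.13576, so δ = +7.802°.
cos H₀ = −tan(+39.0°) tan(+7.802°) = -0.1110, H₀ = 1.6820 rad.
Bracket: H₀ sin φ sin δ + cos φ cos δ sin H₀ = 1.6820×0.62932×0.13576 + 0.77715×0.99074×0.99382 = 0.143704 + 0.765195 = 0.908899.
Q̄ = (S₀/π) × [bracket] = (589/π) × 0.908899 = 170.4 W/m².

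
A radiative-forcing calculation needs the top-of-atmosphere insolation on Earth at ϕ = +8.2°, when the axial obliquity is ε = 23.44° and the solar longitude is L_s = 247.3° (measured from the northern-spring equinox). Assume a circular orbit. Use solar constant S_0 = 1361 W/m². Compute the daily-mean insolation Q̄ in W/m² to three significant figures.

Q̄ ≈ 364 W/m²

Solar declination: sin δ = sin ε · sin L_s = sin 23.44° × sin 247.3° = -0.36698, so δ = -21.529°.
cos h₀ = −tan(+8.2°) tan(-21.529°) = 0.0568, h₀ = 1.5139 rad.
Bracket: h₀ sin ϕ sin δ + cos ϕ cos δ sin h₀ = 1.5139×0.14263×-0.36698 + 0.98978×0.93023×0.99838 = -0.079241 + 0.919231 = 0.839990.
Q̄ = (S_0/π) × [bracket] = (1361/π) × 0.839990 = 363.9 W/m².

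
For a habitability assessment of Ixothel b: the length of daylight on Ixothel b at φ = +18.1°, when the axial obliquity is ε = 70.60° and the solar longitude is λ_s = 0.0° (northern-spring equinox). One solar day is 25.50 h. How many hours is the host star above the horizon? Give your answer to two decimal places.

Solar declination: sin δ = sin ε · sin λ_s = sin 70.60° × sin 0.0° = 0.00000, so δ = +0.000°.
cos H₀ = −tan φ · tan δ = −tan(+18.1°) × tan(+0.000°) = -0.0000, so H₀ = 1.5708 rad = 90.00°.
Daylight = 2H₀/(2π) × 25.50 h = (1.5708/π) × 25.50 = 12.75 h.

12.75 h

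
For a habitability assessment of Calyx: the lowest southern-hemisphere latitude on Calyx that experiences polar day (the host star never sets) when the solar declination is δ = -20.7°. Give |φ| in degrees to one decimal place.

|φ| = 69.3°

Polar day requires cos H₀ = −tan φ tan δ ≤ −1, i.e. tan φ tan δ ≥ 1.
The boundary is |tan φ| · |tan δ| = 1, so |φ| = 90° − |δ| = 90° − 20.7° = 69.3° in the southern hemisphere.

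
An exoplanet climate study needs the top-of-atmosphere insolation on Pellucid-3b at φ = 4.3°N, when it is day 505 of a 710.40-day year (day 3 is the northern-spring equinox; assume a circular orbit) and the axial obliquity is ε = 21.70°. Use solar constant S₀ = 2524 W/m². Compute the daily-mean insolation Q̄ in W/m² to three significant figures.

Q̄ ≈ 715 W/m²

Solar longitude: λ_s = 360° × (505 − 3)/710.40 = 254.392°.
sin δ = sin 21.70° × sin 254.392° = -0.35611, so δ = -20.862°.
cos H₀ = −tan(+4.3°) tan(-20.862°) = 0.0287, H₀ = 1.5421 rad.
Bracket: H₀ sin φ sin δ + cos φ cos δ sin H₀ = 1.5421×0.07498×-0.35611 + 0.99719×0.93444×0.99959 = -0.041176 + 0.931432 = 0.890256.
Q̄ = (S₀/π) × [bracket] = (2524/π) × 0.890256 = 715.2 W/m².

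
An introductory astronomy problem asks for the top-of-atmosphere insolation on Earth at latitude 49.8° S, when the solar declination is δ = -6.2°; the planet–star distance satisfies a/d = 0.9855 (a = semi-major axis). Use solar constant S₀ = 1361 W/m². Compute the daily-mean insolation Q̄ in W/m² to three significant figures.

cos H₀ = −tan(-49.8°) tan(-6.200°) = -0.1286, H₀ = 1.6997 rad.
Bracket: H₀ sin φ sin δ + cos φ cos δ sin H₀ = 1.6997×-0.76380×-0.10800 + 0.64546×0.99415×0.99170 = 0.140209 + 0.636358 = 0.776567.
Inverse-square distance factor (a/d)² = 0.9855² = 0.971210.
Q̄ = (S₀/π) × 0.971210 × [bracket] = (1361/π) × 0.971210 × 0.776567 = 326.7 W/m².

Q̄ ≈ 327 W/m²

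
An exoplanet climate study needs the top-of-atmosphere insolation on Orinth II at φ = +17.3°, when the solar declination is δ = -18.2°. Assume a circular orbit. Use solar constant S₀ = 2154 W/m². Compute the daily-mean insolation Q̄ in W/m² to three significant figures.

cos H₀ = −tan(+17.3°) tan(-18.200°) = 0.1024, H₀ = 1.4682 rad.
Bracket: H₀ sin φ sin δ + cos φ cos δ sin H₀ = 1.4682×0.29737×-0.31233 + 0.95476×0.94997×0.99474 = -0.136363 + 0.902223 = 0.765860.
Q̄ = (S₀/π) × [bracket] = (2154/π) × 0.765860 = 525.1 W/m².

Q̄ ≈ 525 W/m²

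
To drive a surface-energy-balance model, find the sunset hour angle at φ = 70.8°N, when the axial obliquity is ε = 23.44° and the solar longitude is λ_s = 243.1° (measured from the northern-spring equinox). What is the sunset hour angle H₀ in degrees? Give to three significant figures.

H₀ = 0.00°

Solar declination: sin δ = sin ε · sin λ_s = sin 23.44° × sin 243.1° = -0.35475, so δ = -20.778°.
cos H₀ = −tan φ · tan δ = 1.0896 ≥ 1, so the Sun never rises (polar night) and H₀ = 0.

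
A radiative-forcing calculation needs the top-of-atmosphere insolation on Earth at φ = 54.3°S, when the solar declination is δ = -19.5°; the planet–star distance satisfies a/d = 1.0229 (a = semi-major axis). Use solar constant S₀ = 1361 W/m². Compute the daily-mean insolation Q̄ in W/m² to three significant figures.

cos H₀ = −tan(-54.3°) tan(-19.500°) = -0.4928, H₀ = 2.0861 rad.
Bracket: H₀ sin φ sin δ + cos φ cos δ sin H₀ = 2.0861×-0.81208×-0.33381 + 0.58354×0.94264×0.87014 = 0.565501 + 0.478636 = 1.044137.
Inverse-square distance factor (a/d)² = 1.0229² = 1.046324.
Q̄ = (S₀/π) × 1.046324 × [bracket] = (1361/π) × 1.046324 × 1.044137 = 473.3 W/m².

Q̄ ≈ 473 W/m²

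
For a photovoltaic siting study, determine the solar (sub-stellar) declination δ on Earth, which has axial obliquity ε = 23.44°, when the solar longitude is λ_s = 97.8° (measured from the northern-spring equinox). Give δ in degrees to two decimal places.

δ = +23.21°

sin δ = sin ε · sin λ_s = sin 23.44° × sin 97.8° = 0.394108.
δ = arcsin(0.394108) = +23.21°.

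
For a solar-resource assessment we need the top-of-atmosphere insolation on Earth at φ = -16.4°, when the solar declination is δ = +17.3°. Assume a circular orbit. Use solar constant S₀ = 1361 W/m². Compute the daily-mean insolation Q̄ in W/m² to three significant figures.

cos H₀ = −tan(-16.4°) tan(+17.300°) = 0.0917, H₀ = 1.4790 rad.
Bracket: H₀ sin φ sin δ + cos φ cos δ sin H₀ = 1.4790×-0.28234×0.29737 + 0.95931×0.95476×0.99579 = -0.124176 + 0.912055 = 0.787879.
Q̄ = (S₀/π) × [bracket] = (1361/π) × 0.787879 = 341.3 W/m².

Q̄ ≈ 341 W/m²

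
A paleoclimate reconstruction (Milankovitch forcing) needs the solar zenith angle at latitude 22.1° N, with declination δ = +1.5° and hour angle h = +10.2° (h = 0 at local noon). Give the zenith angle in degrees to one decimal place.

θ_z = 22.9°

cos θ_z = sin φ sin δ + cos φ cos δ cos h = 0.009848 + 0.911573 = 0.921421.
θ_z = arccos(0.921421) = 22.9°.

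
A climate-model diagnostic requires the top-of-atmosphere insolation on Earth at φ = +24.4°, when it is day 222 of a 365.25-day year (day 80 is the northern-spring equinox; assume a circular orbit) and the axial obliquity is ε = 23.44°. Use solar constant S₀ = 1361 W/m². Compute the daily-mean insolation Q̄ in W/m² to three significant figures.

Solar longitude: λ_s = 360° × (222 − 80)/365.25 = 139.959°.
sin δ = sin 23.44° × sin 139.959° = 0.25591, so δ = +14.828°.
cos H₀ = −tan(+24.4°) tan(+14.828°) = -0.1201, H₀ = 1.6912 rad.
Bracket: H₀ sin φ sin δ + cos φ cos δ sin H₀ = 1.6912×0.41310×0.25591 + 0.91068×0.96670×0.99276 = 0.178788 + 0.873981 = 1.052769.
Q̄ = (S₀/π) × [bracket] = (1361/π) × 1.052769 = 456.1 W/m².

Q̄ ≈ 456 W/m²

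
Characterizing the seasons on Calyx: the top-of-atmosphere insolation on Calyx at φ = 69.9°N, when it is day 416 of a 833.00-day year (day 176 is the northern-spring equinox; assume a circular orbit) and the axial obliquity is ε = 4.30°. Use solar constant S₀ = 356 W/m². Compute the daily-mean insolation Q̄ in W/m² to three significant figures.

Q̄ ≈ 51.8 W/m²

Solar longitude: λ_s = 360° × (416 − 176)/833.00 = 103.721°.
sin δ = sin 4.30° × sin 103.721° = 0.07284, so δ = +4.177°.
cos H₀ = −tan(+69.9°) tan(+4.177°) = -0.1996, H₀ = 1.7717 rad.
Bracket: H₀ sin φ sin δ + cos φ cos δ sin H₀ = 1.7717×0.93909×0.07284 + 0.34366×0.99734×0.97988 = 0.121190 + 0.335850 = 0.457040.
Q̄ = (S₀/π) × [bracket] = (356/π) × 0.457040 = 51.79 W/m².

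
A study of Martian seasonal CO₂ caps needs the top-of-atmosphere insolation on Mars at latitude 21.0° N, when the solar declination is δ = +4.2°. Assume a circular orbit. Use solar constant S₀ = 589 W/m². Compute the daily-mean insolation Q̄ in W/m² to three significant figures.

cos H₀ = −tan(+21.0°) tan(+4.200°) = -0.0282, H₀ = 1.5990 rad.
Bracket: H₀ sin φ sin δ + cos φ cos δ sin H₀ = 1.5990×0.35837×0.07324 + 0.93358×0.99731×0.99960 = 0.041969 + 0.930696 = 0.972665.
Q̄ = (S₀/π) × [bracket] = (589/π) × 0.972665 = 182.4 W/m².

Q̄ ≈ 182 W/m²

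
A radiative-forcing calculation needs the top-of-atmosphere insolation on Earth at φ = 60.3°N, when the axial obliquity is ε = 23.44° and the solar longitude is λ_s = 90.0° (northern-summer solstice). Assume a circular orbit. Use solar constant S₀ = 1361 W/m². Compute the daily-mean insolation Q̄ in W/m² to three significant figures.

Solar declination: sin δ = sin ε · sin λ_s = sin 23.44° × sin 90.0° = 0.39779, so δ = +23.440°.
cos H₀ = −tan(+60.3°) tan(+23.440°) = -0.7601, H₀ = 2.4343 rad.
Bracket: H₀ sin φ sin δ + cos φ cos δ sin H₀ = 2.4343×0.86863×0.39779 + 0.49546×0.91748×0.64978 = 0.841129 + 0.295374 = 1.136503.
Q̄ = (S₀/π) × [bracket] = (1361/π) × 1.136503 = 492.4 W/m².

Q̄ ≈ 492 W/m²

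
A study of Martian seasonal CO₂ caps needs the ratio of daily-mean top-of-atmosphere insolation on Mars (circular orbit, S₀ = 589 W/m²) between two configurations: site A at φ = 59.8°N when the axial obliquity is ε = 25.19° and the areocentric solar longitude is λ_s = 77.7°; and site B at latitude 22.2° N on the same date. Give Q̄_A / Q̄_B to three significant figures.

Q̄_A / Q̄_B ≈ 1.06

— Configuration A (φ=+59.8°):
sin δ = sin 25.19° × sin 77.7° = 0.41585, so δ = +24.573°.
cos H₀ = −tan(+59.8°) tan(+24.573°) = -0.7857, H₀ = 2.4746 rad.
Bracket: H₀ sin φ sin δ + cos φ cos δ sin H₀ = 2.4746×0.86427×0.41585 + 0.50302×0.90943×0.61866 = 0.889388 + 0.283013 = 1.172401.
Q̄ = (S₀/π) × [bracket] = (589/π) × 1.172401 = 219.81 W/m².
— Configuration B (φ=+22.2°):
cos H₀ = −tan(+22.2°) tan(+24.573°) = -0.1866, H₀ = 1.7585 rad.
Bracket: H₀ sin φ sin δ + cos φ cos δ sin H₀ = 1.7585×0.37784×0.41585 + 0.92587×0.90943×0.98243 = 0.276304 + 0.827220 = 1.103524.
Q̄ = (S₀/π) × [bracket] = (589/π) × 1.103524 = 206.89 W/m².
Ratio Q̄_A / Q̄_B = 219.81 / 206.89 = 1.062.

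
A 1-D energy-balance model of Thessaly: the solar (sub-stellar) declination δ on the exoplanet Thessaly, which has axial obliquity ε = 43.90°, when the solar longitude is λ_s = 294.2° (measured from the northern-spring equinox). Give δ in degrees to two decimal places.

δ = -39.23°

sin δ = sin ε · sin λ_s = sin 43.90° × sin 294.2° = -0.632466.
δ = arcsin(-0.632466) = -39.23°.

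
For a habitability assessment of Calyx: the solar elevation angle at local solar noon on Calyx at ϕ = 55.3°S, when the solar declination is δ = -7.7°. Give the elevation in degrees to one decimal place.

At local noon the hour angle is zero, so the zenith angle equals |ϕ − δ| = |-55.3° − (-7.700°)| = 47.600°.
Elevation = 90° − 47.600° = 42.4°.

42.4°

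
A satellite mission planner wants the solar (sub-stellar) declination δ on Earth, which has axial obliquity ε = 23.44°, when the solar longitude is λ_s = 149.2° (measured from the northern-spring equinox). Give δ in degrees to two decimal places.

sin δ = sin ε · sin λ_s = sin 23.44° × sin 149.2° = 0.203685.
δ = arcsin(0.203685) = +11.75°.

δ = +11.75°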